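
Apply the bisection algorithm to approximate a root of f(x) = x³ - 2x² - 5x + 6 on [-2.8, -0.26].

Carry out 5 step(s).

f(x) = x³ - 2x² - 5x + 6
Initial interval: [-2.8, -0.26]

Iteration 1:
  c_1 = (-2.800000 + (-0.260000))/2 = -1.530000
  f(c_1) = f(-1.530000) = 5.386623
  f(a) × f(c) < 0, new interval: [-2.800000, -1.530000]
Iteration 2:
  c_2 = (-2.800000 + (-1.530000))/2 = -2.165000
  f(c_2) = f(-2.165000) = -2.697292
  f(a) × f(c) ≥ 0, new interval: [-2.165000, -1.530000]
Iteration 3:
  c_3 = (-2.165000 + (-1.530000))/2 = -1.847500
  f(c_3) = f(-1.847500) = 2.104997
  f(a) × f(c) < 0, new interval: [-2.165000, -1.847500]
Iteration 4:
  c_4 = (-2.165000 + (-1.847500))/2 = -2.006250
  f(c_4) = f(-2.006250) = -0.094063
  f(a) × f(c) ≥ 0, new interval: [-2.006250, -1.847500]
Iteration 5:
  c_5 = (-2.006250 + (-1.847500))/2 = -1.926875
  f(c_5) = f(-1.926875) = 1.054488
  f(a) × f(c) < 0, new interval: [-2.006250, -1.926875]

After 5 iteration(s), the approximation is c_5 = -1.926875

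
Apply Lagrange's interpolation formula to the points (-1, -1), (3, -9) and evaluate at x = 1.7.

Lagrange interpolation formula:
P(x) = Σ yᵢ × Lᵢ(x)
where Lᵢ(x) = Π_{j≠i} (x - xⱼ)/(xᵢ - xⱼ)

L_0(1.7) = (1.7 - 3)/(-1 - 3) = 0.325000
L_1(1.7) = (1.7 - (-1))/(3 - (-1)) = 0.675000

P(1.7) = (-1)×L_0(1.7) + (-9)×L_1(1.7)
P(1.7) = -6.400000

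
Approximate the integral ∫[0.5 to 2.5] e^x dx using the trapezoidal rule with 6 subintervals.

f(x) = e^x
a = 0.5, b = 2.5, n = 6
h = (b - a)/n = 0.333333

Trapezoidal rule: (h/2)[f(x₀) + 2f(x₁) + 2f(x₂) + ... + f(xₙ)]

x_0 = 0.5000, f(x_0) = 1.648721, coefficient = 1
x_1 = 0.8333, f(x_1) = 2.300976, coefficient = 2
x_2 = 1.1667, f(x_2) = 3.211271, coefficient = 2
x_3 = 1.5000, f(x_3) = 4.481689, coefficient = 2
x_4 = 1.8333, f(x_4) = 6.254701, coefficient = 2
x_5 = 2.1667, f(x_5) = 8.729138, coefficient = 2
x_6 = 2.5000, f(x_6) = 12.182494, coefficient = 1

I ≈ (0.333333/2) × 63.786765 = 10.631127
Exact value: 10.533773
Error: 0.097355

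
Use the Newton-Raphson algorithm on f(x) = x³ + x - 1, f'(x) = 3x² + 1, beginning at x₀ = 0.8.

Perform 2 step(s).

f(x) = x³ + x - 1
f'(x) = 3x² + 1
x₀ = 0.8

Newton-Raphson formula: x_{n+1} = x_n - f(x_n)/f'(x_n)

Iteration 1:
  f(0.800000) = 0.312000
  f'(0.800000) = 2.920000
  x_1 = 0.800000 - 0.312000/2.920000 = 0.693151
Iteration 2:
  f(0.693151) = 0.026180
  f'(0.693151) = 2.441374
  x_2 = 0.693151 - 0.026180/2.441374 = 0.682427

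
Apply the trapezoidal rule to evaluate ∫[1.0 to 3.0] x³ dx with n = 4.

f(x) = x³
a = 1.0, b = 3.0, n = 4
h = (b - a)/n = 0.500000

Trapezoidal rule: (h/2)[f(x₀) + 2f(x₁) + 2f(x₂) + ... + f(xₙ)]

x_0 = 1.0000, f(x_0) = 1.000000, coefficient = 1
x_1 = 1.5000, f(x_1) = 3.375000, coefficient = 2
x_2 = 2.0000, f(x_2) = 8.000000, coefficient = 2
x_3 = 2.5000, f(x_3) = 15.625000, coefficient = 2
x_4 = 3.0000, f(x_4) = 27.000000, coefficient = 1

I ≈ (0.500000/2) × 82.000000 = 20.500000
Exact value: 20.000000
Error: 0.500000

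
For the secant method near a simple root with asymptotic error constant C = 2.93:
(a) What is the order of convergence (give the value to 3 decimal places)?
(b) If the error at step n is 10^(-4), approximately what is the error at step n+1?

(a) Secant method has superlinear convergence with order φ = (1+√5)/2 ≈ 1.618.
    This means |e_{n+1}| ≈ C|e_n|^1.618.

(b) With |e_n| = 10^(-4) and C = 2.93:
    |e_{n+1}| ≈ 2.93 × (10^(-4))^1.618 = 2.93 × 10^(-6.47)

(a) ≈ 1.618 (golden ratio); (b) |e_{n+1}| ≈ 9.879e-07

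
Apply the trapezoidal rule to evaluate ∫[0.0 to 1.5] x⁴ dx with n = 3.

f(x) = x⁴
a = 0.0, b = 1.5, n = 3
h = (b - a)/n = 0.500000

Trapezoidal rule: (h/2)[f(x₀) + 2f(x₁) + 2f(x₂) + ... + f(xₙ)]

x_0 = 0.0000, f(x_0) = 0.000000, coefficient = 1
x_1 = 0.5000, f(x_1) = 0.062500, coefficient = 2
x_2 = 1.0000, f(x_2) = 1.000000, coefficient = 2
x_3 = 1.5000, f(x_3) = 5.062500, coefficient = 1

I ≈ (0.500000/2) × 7.187500 = 1.796875
Exact value: 1.518750
Error: 0.278125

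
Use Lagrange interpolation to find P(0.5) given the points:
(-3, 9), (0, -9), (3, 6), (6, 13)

Lagrange interpolation formula:
P(x) = Σ yᵢ × Lᵢ(x)
where Lᵢ(x) = Π_{j≠i} (x - xⱼ)/(xᵢ - xⱼ)

L_0(0.5) = (0.5 - 0)/(-3 - 0) × (0.5 - 3)/(-3 - 3) × (0.5 - 6)/(-3 - 6) = -0.042438
L_1(0.5) = (0.5 - (-3))/(0 - (-3)) × (0.5 - 3)/(0 - 3) × (0.5 - 6)/(0 - 6) = 0.891204
L_2(0.5) = (0.5 - (-3))/(3 - (-3)) × (0.5 - 0)/(3 - 0) × (0.5 - 6)/(3 - 6) = 0.178241
L_3(0.5) = (0.5 - (-3))/(6 - (-3)) × (0.5 - 0)/(6 - 0) × (0.5 - 3)/(6 - 3) = -0.027006

P(0.5) = 9×L_0(0.5) + (-9)×L_1(0.5) + 6×L_2(0.5) + 13×L_3(0.5)
P(0.5) = -7.684414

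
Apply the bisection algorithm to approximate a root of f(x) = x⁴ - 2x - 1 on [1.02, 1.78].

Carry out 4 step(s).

f(x) = x⁴ - 2x - 1
Initial interval: [1.02, 1.78]

Iteration 1:
  c_1 = (1.020000 + 1.780000)/2 = 1.400000
  f(c_1) = f(1.400000) = 0.041600
  f(a) × f(c) < 0, new interval: [1.020000, 1.400000]
Iteration 2:
  c_2 = (1.020000 + 1.400000)/2 = 1.210000
  f(c_2) = f(1.210000) = -1.276411
  f(a) × f(c) ≥ 0, new interval: [1.210000, 1.400000]
Iteration 3:
  c_3 = (1.210000 + 1.400000)/2 = 1.305000
  f(c_3) = f(1.305000) = -0.709706
  f(a) × f(c) ≥ 0, new interval: [1.305000, 1.400000]
Iteration 4:
  c_4 = (1.305000 + 1.400000)/2 = 1.352500
  f(c_4) = f(1.352500) = -0.358822
  f(a) × f(c) ≥ 0, new interval: [1.352500, 1.400000]

After 4 iteration(s), the approximation is c_4 = 1.352500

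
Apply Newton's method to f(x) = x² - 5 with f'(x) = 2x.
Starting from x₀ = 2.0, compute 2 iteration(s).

f(x) = x² - 5
f'(x) = 2x
x₀ = 2.0

Newton-Raphson formula: x_{n+1} = x_n - f(x_n)/f'(x_n)

Iteration 1:
  f(2.000000) = -1.000000
  f'(2.000000) = 4.000000
  x_1 = 2.000000 - (-1.000000)/4.000000 = 2.250000
Iteration 2:
  f(2.250000) = 0.062500
  f'(2.250000) = 4.500000
  x_2 = 2.250000 - 0.062500/4.500000 = 2.236111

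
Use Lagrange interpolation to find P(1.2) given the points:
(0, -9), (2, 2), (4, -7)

Lagrange interpolation formula:
P(x) = Σ yᵢ × Lᵢ(x)
where Lᵢ(x) = Π_{j≠i} (x - xⱼ)/(xᵢ - xⱼ)

L_0(1.2) = (1.2 - 2)/(0 - 2) × (1.2 - 4)/(0 - 4) = 0.280000
L_1(1.2) = (1.2 - 0)/(2 - 0) × (1.2 - 4)/(2 - 4) = 0.840000
L_2(1.2) = (1.2 - 0)/(4 - 0) × (1.2 - 2)/(4 - 2) = -0.120000

P(1.2) = (-9)×L_0(1.2) + 2×L_1(1.2) + (-7)×L_2(1.2)
P(1.2) = 0.000000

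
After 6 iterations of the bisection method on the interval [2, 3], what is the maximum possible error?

Bisection error bound: |error| ≤ (b-a)/2^n
|error| ≤ (3 - 2)/2^6 = 1/2^6
|error| ≤ 0.0156250000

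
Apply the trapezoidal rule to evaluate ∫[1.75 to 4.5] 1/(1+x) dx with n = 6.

f(x) = 1/(1+x)
a = 1.75, b = 4.5, n = 6
h = (b - a)/n = 0.458333

Trapezoidal rule: (h/2)[f(x₀) + 2f(x₁) + 2f(x₂) + ... + f(xₙ)]

x_0 = 1.7500, f(x_0) = 0.363636, coefficient = 1
x_1 = 2.2083, f(x_1) = 0.311688, coefficient = 2
x_2 = 2.6667, f(x_2) = 0.272727, coefficient = 2
x_3 = 3.1250, f(x_3) = 0.242424, coefficient = 2
x_4 = 3.5833, f(x_4) = 0.218182, coefficient = 2
x_5 = 4.0417, f(x_5) = 0.198347, coefficient = 2
x_6 = 4.5000, f(x_6) = 0.181818, coefficient = 1

I ≈ (0.458333/2) × 3.032192 = 0.694877
Exact value: 0.693147
Error: 0.001730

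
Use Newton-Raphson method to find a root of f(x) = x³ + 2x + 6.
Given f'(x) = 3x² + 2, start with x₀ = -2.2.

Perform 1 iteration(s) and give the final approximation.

f(x) = x³ + 2x + 6
f'(x) = 3x² + 2
x₀ = -2.2

Newton-Raphson formula: x_{n+1} = x_n - f(x_n)/f'(x_n)

Iteration 1:
  f(-2.200000) = -9.048000
  f'(-2.200000) = 16.520000
  x_1 = -2.200000 - (-9.048000)/16.520000 = -1.652300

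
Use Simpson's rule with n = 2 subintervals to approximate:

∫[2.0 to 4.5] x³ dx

f(x) = x³
a = 2.0, b = 4.5, n = 2
h = (b - a)/n = 1.250000

Simpson's rule: (h/3)[f(x₀) + 4f(x₁) + 2f(x₂) + ... + f(xₙ)]

x_0 = 2.0000, f(x_0) = 8.000000, coefficient = 1
x_1 = 3.2500, f(x_1) = 34.328125, coefficient = 4
x_2 = 4.5000, f(x_2) = 91.125000, coefficient = 1

I ≈ (1.250000/3) × 236.437500 = 98.515625
Exact value: 98.515625
Error: 0.000000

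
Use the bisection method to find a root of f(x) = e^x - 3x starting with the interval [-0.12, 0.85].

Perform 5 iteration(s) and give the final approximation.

f(x) = e^x - 3x
Initial interval: [-0.12, 0.85]

Iteration 1:
  c_1 = (-0.120000 + 0.850000)/2 = 0.365000
  f(c_1) = f(0.365000) = 0.345514
  f(a) × f(c) ≥ 0, new interval: [0.365000, 0.850000]
Iteration 2:
  c_2 = (0.365000 + 0.850000)/2 = 0.607500
  f(c_2) = f(0.607500) = 0.013336
  f(a) × f(c) ≥ 0, new interval: [0.607500, 0.850000]
Iteration 3:
  c_3 = (0.607500 + 0.850000)/2 = 0.728750
  f(c_3) = f(0.728750) = -0.113762
  f(a) × f(c) < 0, new interval: [0.607500, 0.728750]
Iteration 4:
  c_4 = (0.607500 + 0.728750)/2 = 0.668125
  f(c_4) = f(0.668125) = -0.053798
  f(a) × f(c) < 0, new interval: [0.607500, 0.668125]
Iteration 5:
  c_5 = (0.607500 + 0.668125)/2 = 0.637812
  f(c_5) = f(0.637812) = -0.021101
  f(a) × f(c) < 0, new interval: [0.607500, 0.637812]

After 5 iteration(s), the approximation is c_5 = 0.637812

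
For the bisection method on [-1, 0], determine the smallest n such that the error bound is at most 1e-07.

We need (b-a)/2^n ≤ 1e-07
(0 - (-1))/2^n ≤ 1e-07
1/2^n ≤ 1e-07
2^n ≥ 10000000
n ≥ log₂(10000000) = 23.25
n ≥ 24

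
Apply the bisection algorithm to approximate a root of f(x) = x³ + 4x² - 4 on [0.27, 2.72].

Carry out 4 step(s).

f(x) = x³ + 4x² - 4
Initial interval: [0.27, 2.72]

Iteration 1:
  c_1 = (0.270000 + 2.720000)/2 = 1.495000
  f(c_1) = f(1.495000) = 8.281462
  f(a) × f(c) < 0, new interval: [0.270000, 1.495000]
Iteration 2:
  c_2 = (0.270000 + 1.495000)/2 = 0.882500
  f(c_2) = f(0.882500) = -0.197478
  f(a) × f(c) ≥ 0, new interval: [0.882500, 1.495000]
Iteration 3:
  c_3 = (0.882500 + 1.495000)/2 = 1.188750
  f(c_3) = f(1.188750) = 3.332360
  f(a) × f(c) < 0, new interval: [0.882500, 1.188750]
Iteration 4:
  c_4 = (0.882500 + 1.188750)/2 = 1.035625
  f(c_4) = f(1.035625) = 1.400804
  f(a) × f(c) < 0, new interval: [0.882500, 1.035625]

After 4 iteration(s), the approximation is c_4 = 1.035625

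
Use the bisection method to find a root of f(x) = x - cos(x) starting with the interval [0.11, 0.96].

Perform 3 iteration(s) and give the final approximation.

f(x) = x - cos(x)
Initial interval: [0.11, 0.96]

Iteration 1:
  c_1 = (0.110000 + 0.960000)/2 = 0.535000
  f(c_1) = f(0.535000) = -0.325269
  f(a) × f(c) ≥ 0, new interval: [0.535000, 0.960000]
Iteration 2:
  c_2 = (0.535000 + 0.960000)/2 = 0.747500
  f(c_2) = f(0.747500) = 0.014109
  f(a) × f(c) < 0, new interval: [0.535000, 0.747500]
Iteration 3:
  c_3 = (0.535000 + 0.747500)/2 = 0.641250
  f(c_3) = f(0.641250) = -0.160099
  f(a) × f(c) ≥ 0, new interval: [0.641250, 0.747500]

After 3 iteration(s), the approximation is c_3 = 0.641250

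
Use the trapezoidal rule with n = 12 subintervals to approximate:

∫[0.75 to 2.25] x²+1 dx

f(x) = x²+1
a = 0.75, b = 2.25, n = 12
h = (b - a)/n = 0.125000

Trapezoidal rule: (h/2)[f(x₀) + 2f(x₁) + 2f(x₂) + ... + f(xₙ)]

x_0 = 0.7500, f(x_0) = 1.562500, coefficient = 1
x_1 = 0.8750, f(x_1) = 1.765625, coefficient = 2
x_2 = 1.0000, f(x_2) = 2.000000, coefficient = 2
x_3 = 1.1250, f(x_3) = 2.265625, coefficient = 2
x_4 = 1.2500, f(x_4) = 2.562500, coefficient = 2
x_5 = 1.3750, f(x_5) = 2.890625, coefficient = 2
x_6 = 1.5000, f(x_6) = 3.250000, coefficient = 2
x_7 = 1.6250, f(x_7) = 3.640625, coefficient = 2
x_8 = 1.7500, f(x_8) = 4.062500, coefficient = 2
x_9 = 1.8750, f(x_9) = 4.515625, coefficient = 2
x_10 = 2.0000, f(x_10) = 5.000000, coefficient = 2
x_11 = 2.1250, f(x_11) = 5.515625, coefficient = 2
x_12 = 2.2500, f(x_12) = 6.062500, coefficient = 1

I ≈ (0.125000/2) × 82.562500 = 5.160156
Exact value: 5.156250
Error: 0.003906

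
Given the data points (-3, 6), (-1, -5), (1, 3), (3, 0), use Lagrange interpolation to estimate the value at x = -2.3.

Lagrange interpolation formula:
P(x) = Σ yᵢ × Lᵢ(x)
where Lᵢ(x) = Π_{j≠i} (x - xⱼ)/(xᵢ - xⱼ)

L_0(-2.3) = (-2.3 - (-1))/(-3 - (-1)) × (-2.3 - 1)/(-3 - 1) × (-2.3 - 3)/(-3 - 3) = 0.473687
L_1(-2.3) = (-2.3 - (-3))/(-1 - (-3)) × (-2.3 - 1)/(-1 - 1) × (-2.3 - 3)/(-1 - 3) = 0.765188
L_2(-2.3) = (-2.3 - (-3))/(1 - (-3)) × (-2.3 - (-1))/(1 - (-1)) × (-2.3 - 3)/(1 - 3) = -0.301438
L_3(-2.3) = (-2.3 - (-3))/(3 - (-3)) × (-2.3 - (-1))/(3 - (-1)) × (-2.3 - 1)/(3 - 1) = 0.062562

P(-2.3) = 6×L_0(-2.3) + (-5)×L_1(-2.3) + 3×L_2(-2.3) + 0×L_3(-2.3)
P(-2.3) = -1.888125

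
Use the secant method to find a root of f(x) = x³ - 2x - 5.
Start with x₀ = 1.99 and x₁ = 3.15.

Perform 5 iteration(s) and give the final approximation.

f(x) = x³ - 2x - 5
x₀ = 1.99, x₁ = 3.15

Secant formula: x_{n+1} = x_n - f(x_n)(x_n - x_{n-1})/(f(x_n) - f(x_{n-1}))

Iteration 1:
  f(1.990000) = -1.099401
  f(3.150000) = 19.955875
  x_2 = 3.150000 - 19.955875×(3.150000 - 1.990000)/(19.955875 - (-1.099401))
       = 2.050569
Iteration 2:
  f(3.150000) = 19.955875
  f(2.050569) = -0.478833
  x_3 = 2.050569 - (-0.478833)×(2.050569 - 3.150000)/(-0.478833 - 19.955875)
       = 2.076332
Iteration 3:
  f(2.050569) = -0.478833
  f(2.076332) = -0.201280
  x_4 = 2.076332 - (-0.201280)×(2.076332 - 2.050569)/(-0.201280 - (-0.478833))
       = 2.095014
Iteration 4:
  f(2.076332) = -0.201280
  f(2.095014) = 0.005166
  x_5 = 2.095014 - 0.005166×(2.095014 - 2.076332)/(0.005166 - (-0.201280))
       = 2.094547
Iteration 5:
  f(2.095014) = 0.005166
  f(2.094547) = -0.000053
  x_6 = 2.094547 - (-0.000053)×(2.094547 - 2.095014)/(-0.000053 - 0.005166)
       = 2.094551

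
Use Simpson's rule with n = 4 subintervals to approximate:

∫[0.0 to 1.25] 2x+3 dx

f(x) = 2x+3
a = 0.0, b = 1.25, n = 4
h = (b - a)/n = 0.312500

Simpson's rule: (h/3)[f(x₀) + 4f(x₁) + 2f(x₂) + ... + f(xₙ)]

x_0 = 0.0000, f(x_0) = 3.000000, coefficient = 1
x_1 = 0.3125, f(x_1) = 3.625000, coefficient = 4
x_2 = 0.6250, f(x_2) = 4.250000, coefficient = 2
x_3 = 0.9375, f(x_3) = 4.875000, coefficient = 4
x_4 = 1.2500, f(x_4) = 5.500000, coefficient = 1

I ≈ (0.312500/3) × 51.000000 = 5.312500
Exact value: 5.312500
Error: 0.000000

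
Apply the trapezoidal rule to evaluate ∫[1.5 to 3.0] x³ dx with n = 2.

f(x) = x³
a = 1.5, b = 3.0, n = 2
h = (b - a)/n = 0.750000

Trapezoidal rule: (h/2)[f(x₀) + 2f(x₁) + 2f(x₂) + ... + f(xₙ)]

x_0 = 1.5000, f(x_0) = 3.375000, coefficient = 1
x_1 = 2.2500, f(x_1) = 11.390625, coefficient = 2
x_2 = 3.0000, f(x_2) = 27.000000, coefficient = 1

I ≈ (0.750000/2) × 53.156250 = 19.933594
Exact value: 18.984375
Error: 0.949219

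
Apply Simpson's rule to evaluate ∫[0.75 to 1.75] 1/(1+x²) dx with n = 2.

f(x) = 1/(1+x²)
a = 0.75, b = 1.75, n = 2
h = (b - a)/n = 0.500000

Simpson's rule: (h/3)[f(x₀) + 4f(x₁) + 2f(x₂) + ... + f(xₙ)]

x_0 = 0.7500, f(x_0) = 0.640000, coefficient = 1
x_1 = 1.2500, f(x_1) = 0.390244, coefficient = 4
x_2 = 1.7500, f(x_2) = 0.246154, coefficient = 1

I ≈ (0.500000/3) × 2.447129 = 0.407855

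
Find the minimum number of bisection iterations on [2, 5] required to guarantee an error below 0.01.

We need (b-a)/2^n ≤ 0.01
(5 - 2)/2^n ≤ 0.01
3/2^n ≤ 0.01
2^n ≥ 300
n ≥ log₂(300) = 8.23
n ≥ 9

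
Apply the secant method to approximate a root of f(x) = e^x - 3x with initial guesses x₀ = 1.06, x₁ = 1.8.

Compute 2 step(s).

f(x) = e^x - 3x
x₀ = 1.06, x₁ = 1.8

Secant formula: x_{n+1} = x_n - f(x_n)(x_n - x_{n-1})/(f(x_n) - f(x_{n-1}))

Iteration 1:
  f(1.060000) = -0.293629
  f(1.800000) = 0.649647
  x_2 = 1.800000 - 0.649647×(1.800000 - 1.060000)/(0.649647 - (-0.293629))
       = 1.290352
Iteration 2:
  f(1.800000) = 0.649647
  f(1.290352) = -0.236991
  x_3 = 1.290352 - (-0.236991)×(1.290352 - 1.800000)/(-0.236991 - 0.649647)
       = 1.426576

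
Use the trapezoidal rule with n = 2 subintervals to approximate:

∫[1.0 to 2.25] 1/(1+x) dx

f(x) = 1/(1+x)
a = 1.0, b = 2.25, n = 2
h = (b - a)/n = 0.625000

Trapezoidal rule: (h/2)[f(x₀) + 2f(x₁) + 2f(x₂) + ... + f(xₙ)]

x_0 = 1.0000, f(x_0) = 0.500000, coefficient = 1
x_1 = 1.6250, f(x_1) = 0.380952, coefficient = 2
x_2 = 2.2500, f(x_2) = 0.307692, coefficient = 1

I ≈ (0.625000/2) × 1.569597 = 0.490499
Exact value: 0.485508
Error: 0.004991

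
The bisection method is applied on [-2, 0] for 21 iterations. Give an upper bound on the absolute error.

Bisection error bound: |error| ≤ (b-a)/2^n
|error| ≤ (0 - (-2))/2^21 = 2/2^21
|error| ≤ 0.0000009537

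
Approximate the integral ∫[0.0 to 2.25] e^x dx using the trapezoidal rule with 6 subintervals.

f(x) = e^x
a = 0.0, b = 2.25, n = 6
h = (b - a)/n = 0.375000

Trapezoidal rule: (h/2)[f(x₀) + 2f(x₁) + 2f(x₂) + ... + f(xₙ)]

x_0 = 0.0000, f(x_0) = 1.000000, coefficient = 1
x_1 = 0.3750, f(x_1) = 1.454991, coefficient = 2
x_2 = 0.7500, f(x_2) = 2.117000, coefficient = 2
x_3 = 1.1250, f(x_3) = 3.080217, coefficient = 2
x_4 = 1.5000, f(x_4) = 4.481689, coefficient = 2
x_5 = 1.8750, f(x_5) = 6.520819, coefficient = 2
x_6 = 2.2500, f(x_6) = 9.487736, coefficient = 1

I ≈ (0.375000/2) × 45.797169 = 8.586969
Exact value: 8.487736
Error: 0.099233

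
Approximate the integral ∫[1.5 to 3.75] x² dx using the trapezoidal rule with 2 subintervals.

f(x) = x²
a = 1.5, b = 3.75, n = 2
h = (b - a)/n = 1.125000

Trapezoidal rule: (h/2)[f(x₀) + 2f(x₁) + 2f(x₂) + ... + f(xₙ)]

x_0 = 1.5000, f(x_0) = 2.250000, coefficient = 1
x_1 = 2.6250, f(x_1) = 6.890625, coefficient = 2
x_2 = 3.7500, f(x_2) = 14.062500, coefficient = 1

I ≈ (1.125000/2) × 30.093750 = 16.927734
Exact value: 16.453125
Error: 0.474609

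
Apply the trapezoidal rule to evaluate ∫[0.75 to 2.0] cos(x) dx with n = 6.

f(x) = cos(x)
a = 0.75, b = 2.0, n = 6
h = (b - a)/n = 0.208333

Trapezoidal rule: (h/2)[f(x₀) + 2f(x₁) + 2f(x₂) + ... + f(xₙ)]

x_0 = 0.7500, f(x_0) = 0.731689, coefficient = 1
x_1 = 0.9583, f(x_1) = 0.574885, coefficient = 2
x_2 = 1.1667, f(x_2) = 0.393219, coefficient = 2
x_3 = 1.3750, f(x_3) = 0.194548, coefficient = 2
x_4 = 1.5833, f(x_4) = -0.012537, coefficient = 2
x_5 = 1.7917, f(x_5) = -0.219079, coefficient = 2
x_6 = 2.0000, f(x_6) = -0.416147, coefficient = 1

I ≈ (0.208333/2) × 2.177613 = 0.226835
Exact value: 0.227659
Error: 0.000824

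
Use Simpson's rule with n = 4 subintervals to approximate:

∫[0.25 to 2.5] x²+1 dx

f(x) = x²+1
a = 0.25, b = 2.5, n = 4
h = (b - a)/n = 0.562500

Simpson's rule: (h/3)[f(x₀) + 4f(x₁) + 2f(x₂) + ... + f(xₙ)]

x_0 = 0.2500, f(x_0) = 1.062500, coefficient = 1
x_1 = 0.8125, f(x_1) = 1.660156, coefficient = 4
x_2 = 1.3750, f(x_2) = 2.890625, coefficient = 2
x_3 = 1.9375, f(x_3) = 4.753906, coefficient = 4
x_4 = 2.5000, f(x_4) = 7.250000, coefficient = 1

I ≈ (0.562500/3) × 39.750000 = 7.453125
Exact value: 7.453125
Error: 0.000000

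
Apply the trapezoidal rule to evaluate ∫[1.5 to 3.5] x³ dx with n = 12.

f(x) = x³
a = 1.5, b = 3.5, n = 12
h = (b - a)/n = 0.166667

Trapezoidal rule: (h/2)[f(x₀) + 2f(x₁) + 2f(x₂) + ... + f(xₙ)]

x_0 = 1.5000, f(x_0) = 3.375000, coefficient = 1
x_1 = 1.6667, f(x_1) = 4.629630, coefficient = 2
x_2 = 1.8333, f(x_2) = 6.162037, coefficient = 2
x_3 = 2.0000, f(x_3) = 8.000000, coefficient = 2
x_4 = 2.1667, f(x_4) = 10.171296, coefficient = 2
x_5 = 2.3333, f(x_5) = 12.703704, coefficient = 2
x_6 = 2.5000, f(x_6) = 15.625000, coefficient = 2
x_7 = 2.6667, f(x_7) = 18.962963, coefficient = 2
x_8 = 2.8333, f(x_8) = 22.745370, coefficient = 2
x_9 = 3.0000, f(x_9) = 27.000000, coefficient = 2
x_10 = 3.1667, f(x_10) = 31.754630, coefficient = 2
x_11 = 3.3333, f(x_11) = 37.037037, coefficient = 2
x_12 = 3.5000, f(x_12) = 42.875000, coefficient = 1

I ≈ (0.166667/2) × 435.833333 = 36.319444
Exact value: 36.250000
Error: 0.069444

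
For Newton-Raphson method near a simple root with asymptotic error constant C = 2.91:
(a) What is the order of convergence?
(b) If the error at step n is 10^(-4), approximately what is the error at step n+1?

(a) Newton-Raphson has quadratic (order 2) convergence near simple roots.
    This means |e_{n+1}| ≈ C|e_n|².

(b) With |e_n| = 10^(-4) and C = 2.91:
    |e_{n+1}| ≈ 2.91 × (10^(-4))² = 2.91 × 10^(-8)

(a) 2 (quadratic); (b) |e_{n+1}| ≈ 2.910e-08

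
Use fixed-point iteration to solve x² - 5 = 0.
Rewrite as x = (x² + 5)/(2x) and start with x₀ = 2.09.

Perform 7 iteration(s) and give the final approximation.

Equation: x² - 5 = 0
Fixed-point form: x = (x² + 5)/(2x)
x₀ = 2.09

x_1 = g(2.090000) = 2.241172
x_2 = g(2.241172) = 2.236074
x_3 = g(2.236074) = 2.236068
x_4 = g(2.236068) = 2.236068
x_5 = g(2.236068) = 2.236068
x_6 = g(2.236068) = 2.236068
x_7 = g(2.236068) = 2.236068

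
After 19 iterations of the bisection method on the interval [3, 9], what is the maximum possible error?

Bisection error bound: |error| ≤ (b-a)/2^n
|error| ≤ (9 - 3)/2^19 = 6/2^19
|error| ≤ 0.0000114441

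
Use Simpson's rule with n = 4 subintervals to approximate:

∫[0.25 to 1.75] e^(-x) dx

f(x) = e^(-x)
a = 0.25, b = 1.75, n = 4
h = (b - a)/n = 0.375000

Simpson's rule: (h/3)[f(x₀) + 4f(x₁) + 2f(x₂) + ... + f(xₙ)]

x_0 = 0.2500, f(x_0) = 0.778801, coefficient = 1
x_1 = 0.6250, f(x_1) = 0.535261, coefficient = 4
x_2 = 1.0000, f(x_2) = 0.367879, coefficient = 2
x_3 = 1.3750, f(x_3) = 0.252840, coefficient = 4
x_4 = 1.7500, f(x_4) = 0.173774, coefficient = 1

I ≈ (0.375000/3) × 4.840738 = 0.605092
Exact value: 0.605027
Error: 0.000065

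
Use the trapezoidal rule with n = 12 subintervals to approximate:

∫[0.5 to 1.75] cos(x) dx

f(x) = cos(x)
a = 0.5, b = 1.75, n = 12
h = (b - a)/n = 0.104167

Trapezoidal rule: (h/2)[f(x₀) + 2f(x₁) + 2f(x₂) + ... + f(xₙ)]

x_0 = 0.5000, f(x_0) = 0.877583, coefficient = 1
x_1 = 0.6042, f(x_1) = 0.822976, coefficient = 2
x_2 = 0.7083, f(x_2) = 0.759447, coefficient = 2
x_3 = 0.8125, f(x_3) = 0.687686, coefficient = 2
x_4 = 0.9167, f(x_4) = 0.608469, coefficient = 2
x_5 = 1.0208, f(x_5) = 0.522656, coefficient = 2
x_6 = 1.1250, f(x_6) = 0.431177, coefficient = 2
x_7 = 1.2292, f(x_7) = 0.335023, coefficient = 2
x_8 = 1.3333, f(x_8) = 0.235238, coefficient = 2
x_9 = 1.4375, f(x_9) = 0.132902, coefficient = 2
x_10 = 1.5417, f(x_10) = 0.029126, coefficient = 2
x_11 = 1.6458, f(x_11) = -0.074967, coefficient = 2
x_12 = 1.7500, f(x_12) = -0.178246, coefficient = 1

I ≈ (0.104167/2) × 9.678799 = 0.504104
Exact value: 0.504560
Error: 0.000456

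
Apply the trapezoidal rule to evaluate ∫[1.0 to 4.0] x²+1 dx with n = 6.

f(x) = x²+1
a = 1.0, b = 4.0, n = 6
h = (b - a)/n = 0.500000

Trapezoidal rule: (h/2)[f(x₀) + 2f(x₁) + 2f(x₂) + ... + f(xₙ)]

x_0 = 1.0000, f(x_0) = 2.000000, coefficient = 1
x_1 = 1.5000, f(x_1) = 3.250000, coefficient = 2
x_2 = 2.0000, f(x_2) = 5.000000, coefficient = 2
x_3 = 2.5000, f(x_3) = 7.250000, coefficient = 2
x_4 = 3.0000, f(x_4) = 10.000000, coefficient = 2
x_5 = 3.5000, f(x_5) = 13.250000, coefficient = 2
x_6 = 4.0000, f(x_6) = 17.000000, coefficient = 1

I ≈ (0.500000/2) × 96.500000 = 24.125000
Exact value: 24.000000
Error: 0.125000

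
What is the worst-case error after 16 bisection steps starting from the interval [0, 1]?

Bisection error bound: |error| ≤ (b-a)/2^n
|error| ≤ (1 - 0)/2^16 = 1/2^16
|error| ≤ 0.0000152588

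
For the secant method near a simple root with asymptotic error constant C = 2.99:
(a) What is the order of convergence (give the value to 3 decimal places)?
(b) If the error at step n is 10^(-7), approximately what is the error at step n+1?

(a) Secant method has superlinear convergence with order φ = (1+√5)/2 ≈ 1.618.
    This means |e_{n+1}| ≈ C|e_n|^1.618.

(b) With |e_n| = 10^(-7) and C = 2.99:
    |e_{n+1}| ≈ 2.99 × (10^(-7))^1.618 = 2.99 × 10^(-11.33)

(a) ≈ 1.618 (golden ratio); (b) |e_{n+1}| ≈ 1.411e-11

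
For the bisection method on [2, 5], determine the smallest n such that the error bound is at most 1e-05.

We need (b-a)/2^n ≤ 1e-05
(5 - 2)/2^n ≤ 1e-05
3/2^n ≤ 1e-05
2^n ≥ 300000
n ≥ log₂(300000) = 18.19
n ≥ 19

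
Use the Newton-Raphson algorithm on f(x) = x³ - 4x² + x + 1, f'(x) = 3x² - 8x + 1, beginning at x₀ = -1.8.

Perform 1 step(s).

f(x) = x³ - 4x² + x + 1
f'(x) = 3x² - 8x + 1
x₀ = -1.8

Newton-Raphson formula: x_{n+1} = x_n - f(x_n)/f'(x_n)

Iteration 1:
  f(-1.800000) = -19.592000
  f'(-1.800000) = 25.120000
  x_1 = -1.800000 - (-19.592000)/25.120000 = -1.020064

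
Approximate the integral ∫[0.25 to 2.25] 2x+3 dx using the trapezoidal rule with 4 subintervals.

f(x) = 2x+3
a = 0.25, b = 2.25, n = 4
h = (b - a)/n = 0.500000

Trapezoidal rule: (h/2)[f(x₀) + 2f(x₁) + 2f(x₂) + ... + f(xₙ)]

x_0 = 0.2500, f(x_0) = 3.500000, coefficient = 1
x_1 = 0.7500, f(x_1) = 4.500000, coefficient = 2
x_2 = 1.2500, f(x_2) = 5.500000, coefficient = 2
x_3 = 1.7500, f(x_3) = 6.500000, coefficient = 2
x_4 = 2.2500, f(x_4) = 7.500000, coefficient = 1

I ≈ (0.500000/2) × 44.000000 = 11.000000
Exact value: 11.000000
Error: 0.000000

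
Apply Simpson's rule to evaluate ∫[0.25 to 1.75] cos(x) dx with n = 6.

f(x) = cos(x)
a = 0.25, b = 1.75, n = 6
h = (b - a)/n = 0.250000

Simpson's rule: (h/3)[f(x₀) + 4f(x₁) + 2f(x₂) + ... + f(xₙ)]

x_0 = 0.2500, f(x_0) = 0.968912, coefficient = 1
x_1 = 0.5000, f(x_1) = 0.877583, coefficient = 4
x_2 = 0.7500, f(x_2) = 0.731689, coefficient = 2
x_3 = 1.0000, f(x_3) = 0.540302, coefficient = 4
x_4 = 1.2500, f(x_4) = 0.315322, coefficient = 2
x_5 = 1.5000, f(x_5) = 0.070737, coefficient = 4
x_6 = 1.7500, f(x_6) = -0.178246, coefficient = 1

I ≈ (0.250000/3) × 8.839177 = 0.736598
Exact value: 0.736582
Error: 0.000016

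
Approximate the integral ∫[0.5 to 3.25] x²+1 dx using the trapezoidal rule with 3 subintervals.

f(x) = x²+1
a = 0.5, b = 3.25, n = 3
h = (b - a)/n = 0.916667

Trapezoidal rule: (h/2)[f(x₀) + 2f(x₁) + 2f(x₂) + ... + f(xₙ)]

x_0 = 0.5000, f(x_0) = 1.250000, coefficient = 1
x_1 = 1.4167, f(x_1) = 3.006944, coefficient = 2
x_2 = 2.3333, f(x_2) = 6.444444, coefficient = 2
x_3 = 3.2500, f(x_3) = 11.562500, coefficient = 1

I ≈ (0.916667/2) × 31.715278 = 14.536169
Exact value: 14.151042
Error: 0.385127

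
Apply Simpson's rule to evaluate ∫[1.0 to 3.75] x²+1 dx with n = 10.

f(x) = x²+1
a = 1.0, b = 3.75, n = 10
h = (b - a)/n = 0.275000

Simpson's rule: (h/3)[f(x₀) + 4f(x₁) + 2f(x₂) + ... + f(xₙ)]

x_0 = 1.0000, f(x_0) = 2.000000, coefficient = 1
x_1 = 1.2750, f(x_1) = 2.625625, coefficient = 4
x_2 = 1.5500, f(x_2) = 3.402500, coefficient = 2
x_3 = 1.8250, f(x_3) = 4.330625, coefficient = 4
x_4 = 2.1000, f(x_4) = 5.410000, coefficient = 2
x_5 = 2.3750, f(x_5) = 6.640625, coefficient = 4
x_6 = 2.6500, f(x_6) = 8.022500, coefficient = 2
x_7 = 2.9250, f(x_7) = 9.555625, coefficient = 4
x_8 = 3.2000, f(x_8) = 11.240000, coefficient = 2
x_9 = 3.4750, f(x_9) = 13.075625, coefficient = 4
x_10 = 3.7500, f(x_10) = 15.062500, coefficient = 1

I ≈ (0.275000/3) × 218.125000 = 19.994792
Exact value: 19.994792
Error: 0.000000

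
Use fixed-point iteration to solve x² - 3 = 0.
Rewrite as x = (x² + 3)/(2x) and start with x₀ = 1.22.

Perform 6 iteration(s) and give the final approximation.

Equation: x² - 3 = 0
Fixed-point form: x = (x² + 3)/(2x)
x₀ = 1.22

x_1 = g(1.220000) = 1.839508
x_2 = g(1.839508) = 1.735189
x_3 = g(1.735189) = 1.732054
x_4 = g(1.732054) = 1.732051
x_5 = g(1.732051) = 1.732051
x_6 = g(1.732051) = 1.732051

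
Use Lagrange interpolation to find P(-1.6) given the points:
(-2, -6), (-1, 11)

Lagrange interpolation formula:
P(x) = Σ yᵢ × Lᵢ(x)
where Lᵢ(x) = Π_{j≠i} (x - xⱼ)/(xᵢ - xⱼ)

L_0(-1.6) = (-1.6 - (-1))/(-2 - (-1)) = 0.600000
L_1(-1.6) = (-1.6 - (-2))/(-1 - (-2)) = 0.400000

P(-1.6) = (-6)×L_0(-1.6) + 11×L_1(-1.6)
P(-1.6) = 0.800000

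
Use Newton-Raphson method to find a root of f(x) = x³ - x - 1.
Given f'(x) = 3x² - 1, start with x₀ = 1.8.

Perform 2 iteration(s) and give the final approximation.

f(x) = x³ - x - 1
f'(x) = 3x² - 1
x₀ = 1.8

Newton-Raphson formula: x_{n+1} = x_n - f(x_n)/f'(x_n)

Iteration 1:
  f(1.800000) = 3.032000
  f'(1.800000) = 8.720000
  x_1 = 1.800000 - 3.032000/8.720000 = 1.452294
Iteration 2:
  f(1.452294) = 0.610821
  f'(1.452294) = 5.327470
  x_2 = 1.452294 - 0.610821/5.327470 = 1.337639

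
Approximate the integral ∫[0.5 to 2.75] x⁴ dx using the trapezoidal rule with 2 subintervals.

f(x) = x⁴
a = 0.5, b = 2.75, n = 2
h = (b - a)/n = 1.125000

Trapezoidal rule: (h/2)[f(x₀) + 2f(x₁) + 2f(x₂) + ... + f(xₙ)]

x_0 = 0.5000, f(x_0) = 0.062500, coefficient = 1
x_1 = 1.6250, f(x_1) = 6.972900, coefficient = 2
x_2 = 2.7500, f(x_2) = 57.191406, coefficient = 1

I ≈ (1.125000/2) × 71.199707 = 40.049835
Exact value: 31.449023
Error: 8.600812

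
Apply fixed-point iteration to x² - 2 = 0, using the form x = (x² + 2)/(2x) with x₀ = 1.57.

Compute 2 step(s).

Equation: x² - 2 = 0
Fixed-point form: x = (x² + 2)/(2x)
x₀ = 1.57

x_1 = g(1.570000) = 1.421943
x_2 = g(1.421943) = 1.414235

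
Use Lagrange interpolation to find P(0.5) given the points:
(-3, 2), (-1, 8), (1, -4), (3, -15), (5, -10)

Lagrange interpolation formula:
P(x) = Σ yᵢ × Lᵢ(x)
where Lᵢ(x) = Π_{j≠i} (x - xⱼ)/(xᵢ - xⱼ)

L_0(0.5) = (0.5 - (-1))/(-3 - (-1)) × (0.5 - 1)/(-3 - 1) × (0.5 - 3)/(-3 - 3) × (0.5 - 5)/(-3 - 5) = -0.021973
L_1(0.5) = (0.5 - (-3))/(-1 - (-3)) × (0.5 - 1)/(-1 - 1) × (0.5 - 3)/(-1 - 3) × (0.5 - 5)/(-1 - 5) = 0.205078
L_2(0.5) = (0.5 - (-3))/(1 - (-3)) × (0.5 - (-1))/(1 - (-1)) × (0.5 - 3)/(1 - 3) × (0.5 - 5)/(1 - 5) = 0.922852
L_3(0.5) = (0.5 - (-3))/(3 - (-3)) × (0.5 - (-1))/(3 - (-1)) × (0.5 - 1)/(3 - 1) × (0.5 - 5)/(3 - 5) = -0.123047
L_4(0.5) = (0.5 - (-3))/(5 - (-3)) × (0.5 - (-1))/(5 - (-1)) × (0.5 - 1)/(5 - 1) × (0.5 - 3)/(5 - 3) = 0.017090

P(0.5) = 2×L_0(0.5) + 8×L_1(0.5) + (-4)×L_2(0.5) + (-15)×L_3(0.5) + (-10)×L_4(0.5)
P(0.5) = -0.419922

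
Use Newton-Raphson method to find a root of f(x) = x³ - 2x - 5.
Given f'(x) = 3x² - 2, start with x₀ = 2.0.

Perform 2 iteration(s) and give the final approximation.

f(x) = x³ - 2x - 5
f'(x) = 3x² - 2
x₀ = 2.0

Newton-Raphson formula: x_{n+1} = x_n - f(x_n)/f'(x_n)

Iteration 1:
  f(2.000000) = -1.000000
  f'(2.000000) = 10.000000
  x_1 = 2.000000 - (-1.000000)/10.000000 = 2.100000
Iteration 2:
  f(2.100000) = 0.061000
  f'(2.100000) = 11.230000
  x_2 = 2.100000 - 0.061000/11.230000 = 2.094568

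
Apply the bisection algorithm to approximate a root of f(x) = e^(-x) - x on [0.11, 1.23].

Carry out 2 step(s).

f(x) = e^(-x) - x
Initial interval: [0.11, 1.23]

Iteration 1:
  c_1 = (0.110000 + 1.230000)/2 = 0.670000
  f(c_1) = f(0.670000) = -0.158291
  f(a) × f(c) < 0, new interval: [0.110000, 0.670000]
Iteration 2:
  c_2 = (0.110000 + 0.670000)/2 = 0.390000
  f(c_2) = f(0.390000) = 0.287057
  f(a) × f(c) ≥ 0, new interval: [0.390000, 0.670000]

After 2 iteration(s), the approximation is c_2 = 0.390000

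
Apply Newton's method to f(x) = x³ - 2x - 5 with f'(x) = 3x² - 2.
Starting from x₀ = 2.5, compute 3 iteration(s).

f(x) = x³ - 2x - 5
f'(x) = 3x² - 2
x₀ = 2.5

Newton-Raphson formula: x_{n+1} = x_n - f(x_n)/f'(x_n)

Iteration 1:
  f(2.500000) = 5.625000
  f'(2.500000) = 16.750000
  x_1 = 2.500000 - 5.625000/16.750000 = 2.164179
Iteration 2:
  f(2.164179) = 0.807945
  f'(2.164179) = 12.051014
  x_2 = 2.164179 - 0.807945/12.051014 = 2.097135
Iteration 3:
  f(2.097135) = 0.028882
  f'(2.097135) = 11.193930
  x_3 = 2.097135 - 0.028882/11.193930 = 2.094555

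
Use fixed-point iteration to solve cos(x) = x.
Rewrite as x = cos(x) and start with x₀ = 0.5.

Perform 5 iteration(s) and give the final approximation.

Equation: cos(x) = x
Fixed-point form: x = cos(x)
x₀ = 0.5

x_1 = g(0.500000) = 0.877583
x_2 = g(0.877583) = 0.639012
x_3 = g(0.639012) = 0.802685
x_4 = g(0.802685) = 0.694778
x_5 = g(0.694778) = 0.768196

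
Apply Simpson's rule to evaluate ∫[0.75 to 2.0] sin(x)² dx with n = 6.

f(x) = sin(x)²
a = 0.75, b = 2.0, n = 6
h = (b - a)/n = 0.208333

Simpson's rule: (h/3)[f(x₀) + 4f(x₁) + 2f(x₂) + ... + f(xₙ)]

x_0 = 0.7500, f(x_0) = 0.464631, coefficient = 1
x_1 = 0.9583, f(x_1) = 0.669508, coefficient = 4
x_2 = 1.1667, f(x_2) = 0.845379, coefficient = 2
x_3 = 1.3750, f(x_3) = 0.962151, coefficient = 4
x_4 = 1.5833, f(x_4) = 0.999843, coefficient = 2
x_5 = 1.7917, f(x_5) = 0.952004, coefficient = 4
x_6 = 2.0000, f(x_6) = 0.826822, coefficient = 1

I ≈ (0.208333/3) × 15.316551 = 1.063649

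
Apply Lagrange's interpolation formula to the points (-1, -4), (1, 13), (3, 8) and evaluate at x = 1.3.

Lagrange interpolation formula:
P(x) = Σ yᵢ × Lᵢ(x)
where Lᵢ(x) = Π_{j≠i} (x - xⱼ)/(xᵢ - xⱼ)

L_0(1.3) = (1.3 - 1)/(-1 - 1) × (1.3 - 3)/(-1 - 3) = -0.063750
L_1(1.3) = (1.3 - (-1))/(1 - (-1)) × (1.3 - 3)/(1 - 3) = 0.977500
L_2(1.3) = (1.3 - (-1))/(3 - (-1)) × (1.3 - 1)/(3 - 1) = 0.086250

P(1.3) = (-4)×L_0(1.3) + 13×L_1(1.3) + 8×L_2(1.3)
P(1.3) = 13.652500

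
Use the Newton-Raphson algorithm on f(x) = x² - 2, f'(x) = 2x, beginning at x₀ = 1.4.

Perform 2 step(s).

f(x) = x² - 2
f'(x) = 2x
x₀ = 1.4

Newton-Raphson formula: x_{n+1} = x_n - f(x_n)/f'(x_n)

Iteration 1:
  f(1.400000) = -0.040000
  f'(1.400000) = 2.800000
  x_1 = 1.400000 - (-0.040000)/2.800000 = 1.414286
Iteration 2:
  f(1.414286) = 0.000204
  f'(1.414286) = 2.828571
  x_2 = 1.414286 - 0.000204/2.828571 = 1.414214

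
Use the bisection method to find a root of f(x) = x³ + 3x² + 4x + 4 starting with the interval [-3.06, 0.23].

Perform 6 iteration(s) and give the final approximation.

f(x) = x³ + 3x² + 4x + 4
Initial interval: [-3.06, 0.23]

Iteration 1:
  c_1 = (-3.060000 + 0.230000)/2 = -1.415000
  f(c_1) = f(-1.415000) = 1.513527
  f(a) × f(c) < 0, new interval: [-3.060000, -1.415000]
Iteration 2:
  c_2 = (-3.060000 + (-1.415000))/2 = -2.237500
  f(c_2) = f(-2.237500) = -1.132615
  f(a) × f(c) ≥ 0, new interval: [-2.237500, -1.415000]
Iteration 3:
  c_3 = (-2.237500 + (-1.415000))/2 = -1.826250
  f(c_3) = f(-1.826250) = 0.609678
  f(a) × f(c) < 0, new interval: [-2.237500, -1.826250]
Iteration 4:
  c_4 = (-2.237500 + (-1.826250))/2 = -2.031875
  f(c_4) = f(-2.031875) = -0.130580
  f(a) × f(c) ≥ 0, new interval: [-2.031875, -1.826250]
Iteration 5:
  c_5 = (-2.031875 + (-1.826250))/2 = -1.929062
  f(c_5) = f(-1.929062) = 0.269011
  f(a) × f(c) < 0, new interval: [-2.031875, -1.929062]
Iteration 6:
  c_6 = (-2.031875 + (-1.929062))/2 = -1.980469
  f(c_6) = f(-1.980469) = 0.076988
  f(a) × f(c) < 0, new interval: [-2.031875, -1.980469]

After 6 iteration(s), the approximation is c_6 = -1.980469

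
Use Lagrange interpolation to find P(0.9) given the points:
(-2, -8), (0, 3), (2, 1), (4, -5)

Lagrange interpolation formula:
P(x) = Σ yᵢ × Lᵢ(x)
where Lᵢ(x) = Π_{j≠i} (x - xⱼ)/(xᵢ - xⱼ)

L_0(0.9) = (0.9 - 0)/(-2 - 0) × (0.9 - 2)/(-2 - 2) × (0.9 - 4)/(-2 - 4) = -0.063938
L_1(0.9) = (0.9 - (-2))/(0 - (-2)) × (0.9 - 2)/(0 - 2) × (0.9 - 4)/(0 - 4) = 0.618062
L_2(0.9) = (0.9 - (-2))/(2 - (-2)) × (0.9 - 0)/(2 - 0) × (0.9 - 4)/(2 - 4) = 0.505687
L_3(0.9) = (0.9 - (-2))/(4 - (-2)) × (0.9 - 0)/(4 - 0) × (0.9 - 2)/(4 - 2) = -0.059813

P(0.9) = (-8)×L_0(0.9) + 3×L_1(0.9) + 1×L_2(0.9) + (-5)×L_3(0.9)
P(0.9) = 3.170438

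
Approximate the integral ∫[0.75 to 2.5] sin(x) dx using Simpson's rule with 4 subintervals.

f(x) = sin(x)
a = 0.75, b = 2.5, n = 4
h = (b - a)/n = 0.437500

Simpson's rule: (h/3)[f(x₀) + 4f(x₁) + 2f(x₂) + ... + f(xₙ)]

x_0 = 0.7500, f(x_0) = 0.681639, coefficient = 1
x_1 = 1.1875, f(x_1) = 0.927437, coefficient = 4
x_2 = 1.6250, f(x_2) = 0.998531, coefficient = 2
x_3 = 2.0625, f(x_3) = 0.881530, coefficient = 4
x_4 = 2.5000, f(x_4) = 0.598472, coefficient = 1

I ≈ (0.437500/3) × 10.513040 = 1.533152
Exact value: 1.532832
Error: 0.000319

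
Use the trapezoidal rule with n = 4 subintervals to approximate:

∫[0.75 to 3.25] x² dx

f(x) = x²
a = 0.75, b = 3.25, n = 4
h = (b - a)/n = 0.625000

Trapezoidal rule: (h/2)[f(x₀) + 2f(x₁) + 2f(x₂) + ... + f(xₙ)]

x_0 = 0.7500, f(x_0) = 0.562500, coefficient = 1
x_1 = 1.3750, f(x_1) = 1.890625, coefficient = 2
x_2 = 2.0000, f(x_2) = 4.000000, coefficient = 2
x_3 = 2.6250, f(x_3) = 6.890625, coefficient = 2
x_4 = 3.2500, f(x_4) = 10.562500, coefficient = 1

I ≈ (0.625000/2) × 36.687500 = 11.464844
Exact value: 11.302083
Error: 0.162760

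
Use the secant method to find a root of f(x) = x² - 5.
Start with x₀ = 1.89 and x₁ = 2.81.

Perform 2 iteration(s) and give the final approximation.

f(x) = x² - 5
x₀ = 1.89, x₁ = 2.81

Secant formula: x_{n+1} = x_n - f(x_n)(x_n - x_{n-1})/(f(x_n) - f(x_{n-1}))

Iteration 1:
  f(1.890000) = -1.427900
  f(2.810000) = 2.896100
  x_2 = 2.810000 - 2.896100×(2.810000 - 1.890000)/(2.896100 - (-1.427900))
       = 2.193809
Iteration 2:
  f(2.810000) = 2.896100
  f(2.193809) = -0.187204
  x_3 = 2.193809 - (-0.187204)×(2.193809 - 2.810000)/(-0.187204 - 2.896100)
       = 2.231221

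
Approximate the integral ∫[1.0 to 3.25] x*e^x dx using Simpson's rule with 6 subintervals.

f(x) = x*e^x
a = 1.0, b = 3.25, n = 6
h = (b - a)/n = 0.375000

Simpson's rule: (h/3)[f(x₀) + 4f(x₁) + 2f(x₂) + ... + f(xₙ)]

x_0 = 1.0000, f(x_0) = 2.718282, coefficient = 1
x_1 = 1.3750, f(x_1) = 5.438230, coefficient = 4
x_2 = 1.7500, f(x_2) = 10.070555, coefficient = 2
x_3 = 2.1250, f(x_3) = 17.792407, coefficient = 4
x_4 = 2.5000, f(x_4) = 30.456235, coefficient = 2
x_5 = 2.8750, f(x_5) = 50.960594, coefficient = 4
x_6 = 3.2500, f(x_6) = 83.818605, coefficient = 1

I ≈ (0.375000/3) × 464.355394 = 58.044424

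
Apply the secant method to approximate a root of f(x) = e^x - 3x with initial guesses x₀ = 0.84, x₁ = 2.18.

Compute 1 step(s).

f(x) = e^x - 3x
x₀ = 0.84, x₁ = 2.18

Secant formula: x_{n+1} = x_n - f(x_n)(x_n - x_{n-1})/(f(x_n) - f(x_{n-1}))

Iteration 1:
  f(0.840000) = -0.203633
  f(2.180000) = 2.306306
  x_2 = 2.180000 - 2.306306×(2.180000 - 0.840000)/(2.306306 - (-0.203633))
       = 0.948715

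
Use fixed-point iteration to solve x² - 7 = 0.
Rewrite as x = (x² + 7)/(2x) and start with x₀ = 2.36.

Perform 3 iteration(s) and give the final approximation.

Equation: x² - 7 = 0
Fixed-point form: x = (x² + 7)/(2x)
x₀ = 2.36

x_1 = g(2.360000) = 2.663051
x_2 = g(2.663051) = 2.645808
x_3 = g(2.645808) = 2.645751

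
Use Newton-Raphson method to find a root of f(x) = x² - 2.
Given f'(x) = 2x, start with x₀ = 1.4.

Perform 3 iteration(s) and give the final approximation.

f(x) = x² - 2
f'(x) = 2x
x₀ = 1.4

Newton-Raphson formula: x_{n+1} = x_n - f(x_n)/f'(x_n)

Iteration 1:
  f(1.400000) = -0.040000
  f'(1.400000) = 2.800000
  x_1 = 1.400000 - (-0.040000)/2.800000 = 1.414286
Iteration 2:
  f(1.414286) = 0.000204
  f'(1.414286) = 2.828571
  x_2 = 1.414286 - 0.000204/2.828571 = 1.414214
Iteration 3:
  f(1.414214) = 0.000000
  f'(1.414214) = 2.828427
  x_3 = 1.414214 - 0.000000/2.828427 = 1.414214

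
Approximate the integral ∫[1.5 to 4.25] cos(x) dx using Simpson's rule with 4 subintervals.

f(x) = cos(x)
a = 1.5, b = 4.25, n = 4
h = (b - a)/n = 0.687500

Simpson's rule: (h/3)[f(x₀) + 4f(x₁) + 2f(x₂) + ... + f(xₙ)]

x_0 = 1.5000, f(x_0) = 0.070737, coefficient = 1
x_1 = 2.1875, f(x_1) = -0.578349, coefficient = 4
x_2 = 2.8750, f(x_2) = -0.964674, coefficient = 2
x_3 = 3.5625, f(x_3) = -0.912719, coefficient = 4
x_4 = 4.2500, f(x_4) = -0.446087, coefficient = 1

I ≈ (0.687500/3) × -8.268970 = -1.894972
Exact value: -1.892484
Error: 0.002488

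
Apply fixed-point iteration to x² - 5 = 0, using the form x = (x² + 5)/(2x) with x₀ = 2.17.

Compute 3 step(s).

Equation: x² - 5 = 0
Fixed-point form: x = (x² + 5)/(2x)
x₀ = 2.17

x_1 = g(2.170000) = 2.237074
x_2 = g(2.237074) = 2.236068
x_3 = g(2.236068) = 2.236068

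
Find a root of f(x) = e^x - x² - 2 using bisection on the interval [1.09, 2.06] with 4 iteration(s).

f(x) = e^x - x² - 2
Initial interval: [1.09, 2.06]

Iteration 1:
  c_1 = (1.090000 + 2.060000)/2 = 1.575000
  f(c_1) = f(1.575000) = 0.350117
  f(a) × f(c) < 0, new interval: [1.090000, 1.575000]
Iteration 2:
  c_2 = (1.090000 + 1.575000)/2 = 1.332500
  f(c_2) = f(1.332500) = 0.014952
  f(a) × f(c) < 0, new interval: [1.090000, 1.332500]
Iteration 3:
  c_3 = (1.090000 + 1.332500)/2 = 1.211250
  f(c_3) = f(1.211250) = -0.109447
  f(a) × f(c) ≥ 0, new interval: [1.211250, 1.332500]
Iteration 4:
  c_4 = (1.211250 + 1.332500)/2 = 1.271875
  f(c_4) = f(1.271875) = -0.050131
  f(a) × f(c) ≥ 0, new interval: [1.271875, 1.332500]

After 4 iteration(s), the approximation is c_4 = 1.271875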